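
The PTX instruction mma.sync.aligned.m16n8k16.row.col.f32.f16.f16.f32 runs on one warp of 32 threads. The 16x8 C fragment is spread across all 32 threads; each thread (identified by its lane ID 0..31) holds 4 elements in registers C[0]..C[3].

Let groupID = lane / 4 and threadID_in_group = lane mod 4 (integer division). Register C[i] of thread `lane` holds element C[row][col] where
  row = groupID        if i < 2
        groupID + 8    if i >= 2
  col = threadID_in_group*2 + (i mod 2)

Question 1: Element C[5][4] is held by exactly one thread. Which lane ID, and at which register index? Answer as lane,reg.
22,0

r: 5->gid=5,r8=0  c: 4->tid=2,i&1=0
L=5*4+2=22  i=0*2+0=0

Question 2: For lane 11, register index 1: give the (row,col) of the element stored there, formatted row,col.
2,7

lane 11: grp=2 (11/4), tig=3 (11%4)
i=1: r=2+0=2, c=3*2+1=7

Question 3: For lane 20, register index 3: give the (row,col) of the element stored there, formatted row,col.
L=20=>grp=20>>2=5, tig=20&3=0
[3]=>row 5+8=13  col 0·2+1=1

13,1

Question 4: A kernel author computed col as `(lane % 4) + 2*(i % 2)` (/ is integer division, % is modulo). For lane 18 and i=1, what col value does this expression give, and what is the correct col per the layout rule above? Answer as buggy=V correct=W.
`(lane % 4) + 2*(i % 2)`[18,1]->4
L=18->g=18>>2=4, t=18&3=2
[1]->row 4+0=4  col 2·2+1=5
col: 4 vs 5

buggy=4 correct=5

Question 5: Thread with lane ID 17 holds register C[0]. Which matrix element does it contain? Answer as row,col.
17: G=4,T=1
[0] (4+0,1*2+0) = (4,2)

4,2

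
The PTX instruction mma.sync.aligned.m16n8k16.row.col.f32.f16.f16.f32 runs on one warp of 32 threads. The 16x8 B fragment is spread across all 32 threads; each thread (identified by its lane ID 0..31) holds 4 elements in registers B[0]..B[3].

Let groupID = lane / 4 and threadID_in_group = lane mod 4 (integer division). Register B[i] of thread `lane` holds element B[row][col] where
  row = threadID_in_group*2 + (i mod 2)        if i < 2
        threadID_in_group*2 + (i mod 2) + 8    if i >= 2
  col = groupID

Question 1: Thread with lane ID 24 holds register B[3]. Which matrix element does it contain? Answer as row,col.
9,6

lane 24: gid=6 (24/4), tid=0 (24%4)
i=3: r=0*2+1+8=9, c=gid=6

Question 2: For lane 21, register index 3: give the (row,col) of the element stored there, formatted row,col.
L=21=>grp=21>>2=5, tig=21&3=1
[3]=>row 1·2+1+8=11  col grp=5

11,5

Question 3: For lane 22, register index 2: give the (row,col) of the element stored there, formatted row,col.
12,5

lane 22: g=5 (22/4), t=2 (22%4)
i=2: r=2*2+0+8=12, c=g=5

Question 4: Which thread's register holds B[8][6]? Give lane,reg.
24,2

c: 6->gid=6  r: 8->r8=1,tid=0,i&1=0
L=6*4+0=24  i=1*2+0=2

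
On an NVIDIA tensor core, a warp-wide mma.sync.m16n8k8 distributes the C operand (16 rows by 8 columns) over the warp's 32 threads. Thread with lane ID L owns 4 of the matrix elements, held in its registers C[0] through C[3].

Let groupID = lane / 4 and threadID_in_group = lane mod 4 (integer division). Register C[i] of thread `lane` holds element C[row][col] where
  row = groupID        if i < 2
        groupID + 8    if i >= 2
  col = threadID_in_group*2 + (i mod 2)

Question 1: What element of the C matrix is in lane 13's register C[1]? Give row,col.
L=13->g=13>>2=3, t=13&3=1
[1]->row 3+0=3  col 1·2+1=3

3,3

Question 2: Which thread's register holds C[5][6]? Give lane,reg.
r:5=>grp=5,rB=0  c:6=>tig=3,lo=0
L=5*4+3=23  i=0*2+0=0

23,0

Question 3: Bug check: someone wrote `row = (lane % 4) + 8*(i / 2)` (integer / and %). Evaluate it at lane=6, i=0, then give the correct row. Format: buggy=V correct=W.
buggy=2 correct=1

`(lane % 4) + 8*(i / 2)`[6,0]->2
L=6->g=6>>2=1, t=6&3=2
[0]->row 1+0=1  col 2·2+0=4
row: 2 vs 1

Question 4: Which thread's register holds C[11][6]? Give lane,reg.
15,2

r=11⇒gr=3,Rb=1  c=6⇒th=3,odd=0
L=3*4+3=15  i=1*2+0=2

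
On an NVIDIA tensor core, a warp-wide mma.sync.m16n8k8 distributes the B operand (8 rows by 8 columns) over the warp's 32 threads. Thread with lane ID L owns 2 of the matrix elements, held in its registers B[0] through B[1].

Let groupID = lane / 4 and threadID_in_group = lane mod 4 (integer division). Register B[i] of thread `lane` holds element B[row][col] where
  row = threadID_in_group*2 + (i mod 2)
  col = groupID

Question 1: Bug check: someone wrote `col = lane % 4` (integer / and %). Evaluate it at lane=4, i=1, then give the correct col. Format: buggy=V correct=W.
`lane % 4`[4,1]⇒0
4: gr=1,th=0
[1] (0*2+1,1) = (1,1)
col: 0 vs 1

buggy=0 correct=1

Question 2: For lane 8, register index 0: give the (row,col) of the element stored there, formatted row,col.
lane 8: gid=2 (8/4), tid=0 (8%4)
i=0: r=0*2+0=0, c=gid=2

0,2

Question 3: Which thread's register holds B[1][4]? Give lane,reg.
c=4⇒gr=4  r=1⇒th=0,odd=1
L=4*4+0=16  i=1=1

16,1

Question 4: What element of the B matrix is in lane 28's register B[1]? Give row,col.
1,7

lane 28→28/4=7, 28 mod 4=0
i=1  r:2·0+1→1  c:7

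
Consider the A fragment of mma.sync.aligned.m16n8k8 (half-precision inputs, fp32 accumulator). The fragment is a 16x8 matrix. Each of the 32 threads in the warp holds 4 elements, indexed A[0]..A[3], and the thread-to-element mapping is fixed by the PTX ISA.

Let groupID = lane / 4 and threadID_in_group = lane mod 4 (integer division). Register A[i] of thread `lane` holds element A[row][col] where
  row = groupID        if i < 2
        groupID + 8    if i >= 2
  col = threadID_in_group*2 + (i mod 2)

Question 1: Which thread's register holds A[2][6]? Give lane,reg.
11,0

r: 2->gid=2,r8=0  c: 6->tid=3,i&1=0
L=2*4+3=11  i=0*2+0=0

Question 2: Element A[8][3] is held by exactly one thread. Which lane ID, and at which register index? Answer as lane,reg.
r=8⇒gr=0,Rb=1  c=3⇒th=1,odd=1
L=0*4+1=1  i=1*2+1=3

1,3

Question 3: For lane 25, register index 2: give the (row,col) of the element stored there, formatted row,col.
lane 25→25/4=6, 25 mod 4=1
i=2  r:6+8→14  c:2·1+0→2

14,2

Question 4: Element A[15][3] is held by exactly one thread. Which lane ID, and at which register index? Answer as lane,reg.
29,3

r=15→G=7,rhi=1  c=3→T=1,p=1
L=7*4+1=29  i=1*2+1=3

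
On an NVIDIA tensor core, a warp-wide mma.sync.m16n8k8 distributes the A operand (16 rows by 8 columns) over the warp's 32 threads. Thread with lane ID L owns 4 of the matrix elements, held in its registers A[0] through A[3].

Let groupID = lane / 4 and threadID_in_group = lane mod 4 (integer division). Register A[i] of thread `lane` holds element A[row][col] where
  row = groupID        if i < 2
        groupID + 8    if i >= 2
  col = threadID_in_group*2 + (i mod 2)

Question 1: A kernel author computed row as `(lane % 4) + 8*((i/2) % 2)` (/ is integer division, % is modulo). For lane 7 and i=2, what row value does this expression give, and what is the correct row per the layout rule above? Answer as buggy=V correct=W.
buggy=11 correct=9

`(lane % 4) + 8*((i/2) % 2)`[7,2]=>11
lane 7: grp=1 (7/4), tig=3 (7%4)
i=2: r=1+8=9, c=3*2+0=6
row: 11 vs 9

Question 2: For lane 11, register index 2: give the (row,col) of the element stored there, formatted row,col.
10,6

lane 11=>11/4=2, 11 mod 4=3
i=2  r:2+8=>10  c:2·3+0=>6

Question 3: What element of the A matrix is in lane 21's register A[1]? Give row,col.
5,3

21: gr=5,th=1
[1] (5+0,1*2+1) = (5,3)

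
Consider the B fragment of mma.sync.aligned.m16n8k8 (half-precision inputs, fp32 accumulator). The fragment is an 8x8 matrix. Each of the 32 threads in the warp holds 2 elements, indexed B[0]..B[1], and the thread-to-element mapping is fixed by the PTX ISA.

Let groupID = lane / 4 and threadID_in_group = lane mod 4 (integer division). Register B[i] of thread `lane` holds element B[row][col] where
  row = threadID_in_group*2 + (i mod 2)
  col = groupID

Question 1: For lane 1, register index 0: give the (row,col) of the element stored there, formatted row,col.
lane 1=>1/4=0, 1 mod 4=1
i=0  r:2·1+0=>2  c:0

2,0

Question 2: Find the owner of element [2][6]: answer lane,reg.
25,0

c: 6->gid=6  r: 2->tid=1,i&1=0
L=6*4+1=25  i=0=0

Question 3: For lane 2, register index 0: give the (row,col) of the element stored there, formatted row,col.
4,0

L=2⇒gr=2>>2=0, th=2&3=2
[0]⇒row 2·2+0=4  col gr=0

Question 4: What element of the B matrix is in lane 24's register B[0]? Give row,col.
lane 24->24/4=6, 24 mod 4=0
i=0  r:2·0+0->0  c:6

0,6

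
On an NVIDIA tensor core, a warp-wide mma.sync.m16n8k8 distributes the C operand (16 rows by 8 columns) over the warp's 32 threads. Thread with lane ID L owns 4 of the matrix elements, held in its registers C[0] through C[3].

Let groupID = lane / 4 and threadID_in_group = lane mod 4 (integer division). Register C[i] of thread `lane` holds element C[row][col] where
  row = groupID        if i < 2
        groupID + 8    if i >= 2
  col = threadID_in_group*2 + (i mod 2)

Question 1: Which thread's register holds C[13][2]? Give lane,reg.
21,2

r=13->g=5,rb=1  c=2->t=1,b0=0
L=5*4+1=21  i=1*2+0=2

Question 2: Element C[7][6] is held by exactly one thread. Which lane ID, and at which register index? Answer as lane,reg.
r=7->g=7,rb=0  c=6->t=3,b0=0
L=7*4+3=31  i=0*2+0=0

31,0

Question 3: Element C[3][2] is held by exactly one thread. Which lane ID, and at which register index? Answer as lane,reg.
13,0

r=3→G=3,rhi=0  c=2→T=1,p=0
L=3*4+1=13  i=0*2+0=0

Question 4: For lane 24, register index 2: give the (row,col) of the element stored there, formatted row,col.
lane 24: grp=6 (24/4), tig=0 (24%4)
i=2: r=6+8=14, c=0*2+0=0

14,0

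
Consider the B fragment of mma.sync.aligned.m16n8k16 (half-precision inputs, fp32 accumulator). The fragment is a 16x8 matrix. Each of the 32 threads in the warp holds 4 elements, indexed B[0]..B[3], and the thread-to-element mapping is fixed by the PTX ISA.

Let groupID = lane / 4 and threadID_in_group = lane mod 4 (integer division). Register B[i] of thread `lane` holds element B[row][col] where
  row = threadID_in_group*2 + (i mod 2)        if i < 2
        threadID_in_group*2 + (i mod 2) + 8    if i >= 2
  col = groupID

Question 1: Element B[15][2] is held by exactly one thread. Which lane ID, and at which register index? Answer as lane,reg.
11,3

c=2->g=2  r=15->rb=1,t=3,b0=1
L=2*4+3=11  i=1*2+1=3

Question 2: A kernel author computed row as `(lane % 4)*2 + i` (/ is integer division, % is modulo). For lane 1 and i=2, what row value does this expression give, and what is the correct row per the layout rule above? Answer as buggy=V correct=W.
`(lane % 4)*2 + i`[1,2]->4
L=1->g=1>>2=0, t=1&3=1
[2]->row 1·2+0+8=10  col g=0
row: 4 vs 10

buggy=4 correct=10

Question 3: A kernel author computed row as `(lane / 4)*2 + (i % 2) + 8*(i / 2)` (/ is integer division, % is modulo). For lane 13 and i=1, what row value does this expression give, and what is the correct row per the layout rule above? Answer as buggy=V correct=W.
buggy=7 correct=3

`(lane / 4)*2 + (i % 2) + 8*(i / 2)`[13,1]->7
lane 13->13/4=3, 13 mod 4=1
i=1  r:2·1+1+0->3  c:3
row: 7 vs 3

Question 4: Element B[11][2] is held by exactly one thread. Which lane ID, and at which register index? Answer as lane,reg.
9,3

c:2=>grp=2  r:11=>rB=1,tig=1,lo=1
L=2*4+1=9  i=1*2+1=3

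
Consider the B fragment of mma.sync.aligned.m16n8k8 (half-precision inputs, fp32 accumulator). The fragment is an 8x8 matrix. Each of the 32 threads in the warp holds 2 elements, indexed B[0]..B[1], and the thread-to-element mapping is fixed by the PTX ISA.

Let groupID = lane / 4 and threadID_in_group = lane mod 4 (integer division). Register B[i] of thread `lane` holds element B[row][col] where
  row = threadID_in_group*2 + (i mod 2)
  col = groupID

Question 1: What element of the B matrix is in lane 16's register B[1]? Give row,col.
16: grp=4,tig=0
[1] (0*2+1,4) = (1,4)

1,4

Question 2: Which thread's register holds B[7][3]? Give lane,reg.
15,1

c=3→G=3  r=7→T=3,p=1
L=3*4+3=15  i=1=1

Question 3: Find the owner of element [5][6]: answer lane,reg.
26,1

c=6⇒gr=6  r=5⇒th=2,odd=1
L=6*4+2=26  i=1=1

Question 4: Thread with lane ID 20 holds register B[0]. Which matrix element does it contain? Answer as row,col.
0,5

L=20->gid=20>>2=5, tid=20&3=0
[0]->row 0·2+0=0  col gid=5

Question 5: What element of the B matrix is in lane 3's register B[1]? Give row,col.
3: gr=0,th=3
[1] (3*2+1,0) = (7,0)

7,0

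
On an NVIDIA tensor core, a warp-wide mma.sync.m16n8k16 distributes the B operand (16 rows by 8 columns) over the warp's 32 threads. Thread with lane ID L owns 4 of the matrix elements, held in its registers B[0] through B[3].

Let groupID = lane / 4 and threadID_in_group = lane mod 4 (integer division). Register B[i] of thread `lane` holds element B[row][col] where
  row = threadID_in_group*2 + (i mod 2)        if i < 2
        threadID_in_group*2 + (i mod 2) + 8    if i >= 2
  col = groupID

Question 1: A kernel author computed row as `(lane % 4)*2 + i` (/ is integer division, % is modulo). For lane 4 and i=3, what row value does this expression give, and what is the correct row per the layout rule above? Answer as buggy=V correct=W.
`(lane % 4)*2 + i`[4,3]=>3
4: grp=1,tig=0
[3] (0*2+1+8,1) = (9,1)
row: 3 vs 9

buggy=3 correct=9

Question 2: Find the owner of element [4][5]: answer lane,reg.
22,0

c:5=>grp=5  r:4=>rB=0,tig=2,lo=0
L=5*4+2=22  i=0*2+0=0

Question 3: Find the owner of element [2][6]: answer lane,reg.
25,0

c:6=>grp=6  r:2=>rB=0,tig=1,lo=0
L=6*4+1=25  i=0*2+0=0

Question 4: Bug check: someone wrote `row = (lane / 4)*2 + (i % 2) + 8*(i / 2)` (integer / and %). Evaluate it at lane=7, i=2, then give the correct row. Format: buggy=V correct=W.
`(lane / 4)*2 + (i % 2) + 8*(i / 2)`[7,2]->10
lane 7->7/4=1, 7 mod 4=3
i=2  r:2·3+0+8->14  c:1
row: 10 vs 14

buggy=10 correct=14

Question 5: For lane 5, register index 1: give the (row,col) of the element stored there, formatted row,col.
3,1

lane 5: grp=1 (5/4), tig=1 (5%4)
i=1: r=1*2+1+0=3, c=grp=1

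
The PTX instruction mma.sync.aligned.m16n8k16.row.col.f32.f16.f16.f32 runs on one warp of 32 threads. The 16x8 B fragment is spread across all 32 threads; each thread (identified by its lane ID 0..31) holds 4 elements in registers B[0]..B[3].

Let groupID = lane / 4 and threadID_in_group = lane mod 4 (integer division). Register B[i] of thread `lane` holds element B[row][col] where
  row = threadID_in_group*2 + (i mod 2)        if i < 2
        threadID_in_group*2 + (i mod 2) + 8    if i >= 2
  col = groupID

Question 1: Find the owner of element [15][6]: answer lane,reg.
27,3

c=6⇒gr=6  r=15⇒Rb=1,th=3,odd=1
L=6*4+3=27  i=1*2+1=3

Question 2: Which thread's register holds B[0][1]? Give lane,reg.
c=1⇒gr=1  r=0⇒Rb=0,th=0,odd=0
L=1*4+0=4  i=0*2+0=0

4,0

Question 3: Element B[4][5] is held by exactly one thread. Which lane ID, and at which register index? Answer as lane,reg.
22,0

c:5=>grp=5  r:4=>rB=0,tig=2,lo=0
L=5*4+2=22  i=0*2+0=0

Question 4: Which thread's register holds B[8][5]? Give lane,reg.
c=5⇒gr=5  r=8⇒Rb=1,th=0,odd=0
L=5*4+0=20  i=1*2+0=2

20,2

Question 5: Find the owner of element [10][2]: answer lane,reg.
9,2

c=2->g=2  r=10->rb=1,t=1,b0=0
L=2*4+1=9  i=1*2+0=2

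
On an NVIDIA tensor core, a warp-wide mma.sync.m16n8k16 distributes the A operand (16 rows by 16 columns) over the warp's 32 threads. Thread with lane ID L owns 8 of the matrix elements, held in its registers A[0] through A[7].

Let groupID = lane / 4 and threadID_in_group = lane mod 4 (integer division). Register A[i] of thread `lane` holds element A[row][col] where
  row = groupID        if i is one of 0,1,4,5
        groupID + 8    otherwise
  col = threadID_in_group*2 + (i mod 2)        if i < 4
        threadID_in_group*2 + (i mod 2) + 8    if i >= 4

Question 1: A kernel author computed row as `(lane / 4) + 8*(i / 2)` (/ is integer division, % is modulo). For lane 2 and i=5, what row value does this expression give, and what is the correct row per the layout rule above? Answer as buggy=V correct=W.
`(lane / 4) + 8*(i / 2)`[2,5]->16
2: g=0,t=2
[5] (0+0,2*2+1+8) = (0,13)
row: 16 vs 0

buggy=16 correct=0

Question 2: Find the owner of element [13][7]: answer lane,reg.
r=13→G=5,rhi=1  c=7→chi=0,T=3,p=1
L=5*4+3=23  i=0*4+1*2+1=3

23,3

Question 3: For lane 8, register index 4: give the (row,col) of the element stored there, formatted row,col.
2,8

8: gr=2,th=0
[4] (2+0,0*2+0+8) = (2,8)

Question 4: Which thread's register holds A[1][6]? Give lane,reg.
r: 1->gid=1,r8=0  c: 6->c8=0,tid=3,i&1=0
L=1*4+3=7  i=0*4+0*2+0=0

7,0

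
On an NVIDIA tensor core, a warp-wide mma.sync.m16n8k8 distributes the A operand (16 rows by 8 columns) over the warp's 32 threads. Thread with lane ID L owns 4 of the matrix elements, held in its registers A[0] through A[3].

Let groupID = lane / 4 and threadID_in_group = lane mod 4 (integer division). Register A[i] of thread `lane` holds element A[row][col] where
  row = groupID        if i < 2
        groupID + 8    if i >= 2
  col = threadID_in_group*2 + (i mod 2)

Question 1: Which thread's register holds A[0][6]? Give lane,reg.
3,0

r=0→G=0,rhi=0  c=6→T=3,p=0
L=0*4+3=3  i=0*2+0=0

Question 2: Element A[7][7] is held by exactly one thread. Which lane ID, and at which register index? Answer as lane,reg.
r=7⇒gr=7,Rb=0  c=7⇒th=3,odd=1
L=7*4+3=31  i=0*2+1=1

31,1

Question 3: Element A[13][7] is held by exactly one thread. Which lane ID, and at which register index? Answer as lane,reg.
r=13→G=5,rhi=1  c=7→T=3,p=1
L=5*4+3=23  i=1*2+1=3

23,3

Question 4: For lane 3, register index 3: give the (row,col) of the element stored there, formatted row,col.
8,7

3: g=0,t=3
[3] (0+8,3*2+1) = (8,7)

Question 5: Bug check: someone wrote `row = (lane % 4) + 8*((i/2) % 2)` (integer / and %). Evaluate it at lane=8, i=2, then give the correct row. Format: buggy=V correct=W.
`(lane % 4) + 8*((i/2) % 2)`[8,2]->8
lane 8->8/4=2, 8 mod 4=0
i=2  r:2+8->10  c:2·0+0->0
row: 8 vs 10

buggy=8 correct=10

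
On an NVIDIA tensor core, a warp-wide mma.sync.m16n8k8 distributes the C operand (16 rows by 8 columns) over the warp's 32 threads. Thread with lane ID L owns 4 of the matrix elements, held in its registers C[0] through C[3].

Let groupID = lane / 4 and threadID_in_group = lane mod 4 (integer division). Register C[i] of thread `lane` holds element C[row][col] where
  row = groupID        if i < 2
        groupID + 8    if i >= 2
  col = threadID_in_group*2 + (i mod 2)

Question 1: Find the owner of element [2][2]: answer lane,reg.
r=2⇒gr=2,Rb=0  c=2⇒th=1,odd=0
L=2*4+1=9  i=0*2+0=0

9,0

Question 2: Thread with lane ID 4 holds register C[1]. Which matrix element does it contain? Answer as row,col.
1,1

4: g=1,t=0
[1] (1+0,0*2+1) = (1,1)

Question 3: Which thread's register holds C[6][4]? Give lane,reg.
26,0

r=6⇒gr=6,Rb=0  c=4⇒th=2,odd=0
L=6*4+2=26  i=0*2+0=0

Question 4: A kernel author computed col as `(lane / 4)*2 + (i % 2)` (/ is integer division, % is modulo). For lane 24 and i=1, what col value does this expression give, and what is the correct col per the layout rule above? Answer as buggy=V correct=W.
buggy=13 correct=1

`(lane / 4)*2 + (i % 2)`[24,1]->13
24: gid=6,tid=0
[1] (6+0,0*2+1) = (6,1)
col: 13 vs 1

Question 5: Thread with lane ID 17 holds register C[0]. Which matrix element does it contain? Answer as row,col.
lane 17⇒17/4=4, 17 mod 4=1
i=0  r:4+0⇒4  c:2·1+0⇒2

4,2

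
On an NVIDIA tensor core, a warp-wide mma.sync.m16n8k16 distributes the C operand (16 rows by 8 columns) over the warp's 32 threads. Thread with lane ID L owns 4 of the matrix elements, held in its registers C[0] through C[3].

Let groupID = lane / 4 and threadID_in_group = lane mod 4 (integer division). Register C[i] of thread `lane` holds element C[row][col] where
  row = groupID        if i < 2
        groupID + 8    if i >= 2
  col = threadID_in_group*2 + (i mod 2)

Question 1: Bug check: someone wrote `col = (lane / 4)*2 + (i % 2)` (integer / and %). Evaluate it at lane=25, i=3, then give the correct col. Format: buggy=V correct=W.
buggy=13 correct=3

`(lane / 4)*2 + (i % 2)`[25,3]→13
lane 25: G=6 (25/4), T=1 (25%4)
i=3: r=6+8=14, c=1*2+1=3
col: 13 vs 3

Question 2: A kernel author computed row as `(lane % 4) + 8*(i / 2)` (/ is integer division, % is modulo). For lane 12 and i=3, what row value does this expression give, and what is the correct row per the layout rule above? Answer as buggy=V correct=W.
`(lane % 4) + 8*(i / 2)`[12,3]->8
L=12->gid=12>>2=3, tid=12&3=0
[3]->row 3+8=11  col 0·2+1=1
row: 8 vs 11

buggy=8 correct=11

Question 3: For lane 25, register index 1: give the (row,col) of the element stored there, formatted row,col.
6,3

lane 25→25/4=6, 25 mod 4=1
i=1  r:6+0→6  c:2·1+1→3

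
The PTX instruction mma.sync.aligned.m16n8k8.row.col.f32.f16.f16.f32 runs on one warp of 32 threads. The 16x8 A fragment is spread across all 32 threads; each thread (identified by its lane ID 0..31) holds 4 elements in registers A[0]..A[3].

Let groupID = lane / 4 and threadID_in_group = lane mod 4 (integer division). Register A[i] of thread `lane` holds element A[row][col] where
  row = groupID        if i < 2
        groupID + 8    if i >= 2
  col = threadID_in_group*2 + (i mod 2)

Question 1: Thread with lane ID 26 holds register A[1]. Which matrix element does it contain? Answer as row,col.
L=26->g=26>>2=6, t=26&3=2
[1]->row 6+0=6  col 2·2+1=5

6,5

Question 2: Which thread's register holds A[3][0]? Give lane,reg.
12,0

r:3=>grp=3,rB=0  c:0=>tig=0,lo=0
L=3*4+0=12  i=0*2+0=0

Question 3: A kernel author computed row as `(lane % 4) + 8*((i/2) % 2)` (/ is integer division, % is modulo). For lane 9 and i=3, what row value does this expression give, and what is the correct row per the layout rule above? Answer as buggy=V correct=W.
buggy=9 correct=10

`(lane % 4) + 8*((i/2) % 2)`[9,3]->9
L=9->gid=9>>2=2, tid=9&3=1
[3]->row 2+8=10  col 1·2+1=3
row: 9 vs 10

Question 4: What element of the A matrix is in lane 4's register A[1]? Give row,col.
L=4→G=4>>2=1, T=4&3=0
[1]→row 1+0=1  col 0·2+1=1

1,1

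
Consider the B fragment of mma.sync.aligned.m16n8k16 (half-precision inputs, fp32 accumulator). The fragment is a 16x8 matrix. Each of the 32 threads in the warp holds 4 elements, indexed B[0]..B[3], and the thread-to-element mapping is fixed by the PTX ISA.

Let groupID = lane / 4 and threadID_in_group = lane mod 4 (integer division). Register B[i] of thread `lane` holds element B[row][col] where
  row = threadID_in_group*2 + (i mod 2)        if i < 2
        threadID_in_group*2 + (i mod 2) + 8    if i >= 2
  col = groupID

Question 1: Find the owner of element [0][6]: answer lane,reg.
c: 6->gid=6  r: 0->r8=0,tid=0,i&1=0
L=6*4+0=24  i=0*2+0=0

24,0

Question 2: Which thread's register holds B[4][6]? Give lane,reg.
26,0

c=6⇒gr=6  r=4⇒Rb=0,th=2,odd=0
L=6*4+2=26  i=0*2+0=0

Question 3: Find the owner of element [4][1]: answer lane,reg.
c=1⇒gr=1  r=4⇒Rb=0,th=2,odd=0
L=1*4+2=6  i=0*2+0=0

6,0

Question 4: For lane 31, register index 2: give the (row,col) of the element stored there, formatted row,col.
14,7

lane 31: gid=7 (31/4), tid=3 (31%4)
i=2: r=3*2+0+8=14, c=gid=7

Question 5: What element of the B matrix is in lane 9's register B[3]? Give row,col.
lane 9->9/4=2, 9 mod 4=1
i=3  r:2·1+1+8->11  c:2

11,2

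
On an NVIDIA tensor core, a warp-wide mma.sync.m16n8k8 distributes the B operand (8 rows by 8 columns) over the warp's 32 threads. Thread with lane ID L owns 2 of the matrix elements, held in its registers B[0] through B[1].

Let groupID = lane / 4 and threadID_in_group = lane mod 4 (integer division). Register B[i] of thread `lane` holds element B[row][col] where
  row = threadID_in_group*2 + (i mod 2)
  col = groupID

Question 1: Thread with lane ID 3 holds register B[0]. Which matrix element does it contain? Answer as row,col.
6,0

lane 3→3/4=0, 3 mod 4=3
i=0  r:2·3+0→6  c:0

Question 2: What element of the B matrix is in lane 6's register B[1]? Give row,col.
6: g=1,t=2
[1] (2*2+1,1) = (5,1)

5,1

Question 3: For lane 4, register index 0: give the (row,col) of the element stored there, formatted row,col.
L=4=>grp=4>>2=1, tig=4&3=0
[0]=>row 0·2+0=0  col grp=1

0,1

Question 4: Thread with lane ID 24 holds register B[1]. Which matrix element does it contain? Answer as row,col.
1,6

L=24→G=24>>2=6, T=24&3=0
[1]→row 0·2+1=1  col G=6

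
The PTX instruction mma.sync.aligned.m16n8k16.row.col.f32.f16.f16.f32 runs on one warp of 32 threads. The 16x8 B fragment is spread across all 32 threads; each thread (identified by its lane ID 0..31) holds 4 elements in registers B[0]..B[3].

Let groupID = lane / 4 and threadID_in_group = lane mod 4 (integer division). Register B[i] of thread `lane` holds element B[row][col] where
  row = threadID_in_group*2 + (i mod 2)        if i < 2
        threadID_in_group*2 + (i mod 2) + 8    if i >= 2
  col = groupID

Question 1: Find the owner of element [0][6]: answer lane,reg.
c=6→G=6  r=0→rhi=0,T=0,p=0
L=6*4+0=24  i=0*2+0=0

24,0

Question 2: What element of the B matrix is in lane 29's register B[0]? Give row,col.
29: G=7,T=1
[0] (1*2+0+0,7) = (2,7)

2,7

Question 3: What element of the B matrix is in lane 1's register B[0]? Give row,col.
L=1⇒gr=1>>2=0, th=1&3=1
[0]⇒row 1·2+0+0=2  col gr=0

2,0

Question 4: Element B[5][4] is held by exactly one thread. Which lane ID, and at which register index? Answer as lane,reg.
18,1

c=4⇒gr=4  r=5⇒Rb=0,th=2,odd=1
L=4*4+2=18  i=0*2+1=1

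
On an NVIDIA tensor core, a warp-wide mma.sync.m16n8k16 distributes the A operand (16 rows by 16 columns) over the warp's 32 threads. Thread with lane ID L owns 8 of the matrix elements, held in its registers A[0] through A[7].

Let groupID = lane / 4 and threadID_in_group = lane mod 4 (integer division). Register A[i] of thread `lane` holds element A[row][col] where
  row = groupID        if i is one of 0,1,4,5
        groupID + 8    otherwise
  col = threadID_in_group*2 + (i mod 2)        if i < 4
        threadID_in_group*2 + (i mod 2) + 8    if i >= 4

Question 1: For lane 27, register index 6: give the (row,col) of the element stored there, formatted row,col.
L=27⇒gr=27>>2=6, th=27&3=3
[6]⇒row 6+8=14  col 3·2+0+8=14

14,14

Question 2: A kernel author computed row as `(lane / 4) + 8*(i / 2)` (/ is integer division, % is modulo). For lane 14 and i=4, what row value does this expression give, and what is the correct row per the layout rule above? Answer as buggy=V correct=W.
buggy=19 correct=3

`(lane / 4) + 8*(i / 2)`[14,4]=>19
L=14=>grp=14>>2=3, tig=14&3=2
[4]=>row 3+0=3  col 2·2+0+8=12
row: 19 vs 3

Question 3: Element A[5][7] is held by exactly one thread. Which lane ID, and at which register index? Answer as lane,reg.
r=5→G=5,rhi=0  c=7→chi=0,T=3,p=1
L=5*4+3=23  i=0*4+0*2+1=1

23,1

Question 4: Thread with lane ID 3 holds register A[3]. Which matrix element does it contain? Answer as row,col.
8,7

lane 3: gr=0 (3/4), th=3 (3%4)
i=3: r=0+8=8, c=3*2+1+0=7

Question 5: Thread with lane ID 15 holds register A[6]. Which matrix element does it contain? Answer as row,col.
lane 15: gr=3 (15/4), th=3 (15%4)
i=6: r=3+8=11, c=3*2+0+8=14

11,14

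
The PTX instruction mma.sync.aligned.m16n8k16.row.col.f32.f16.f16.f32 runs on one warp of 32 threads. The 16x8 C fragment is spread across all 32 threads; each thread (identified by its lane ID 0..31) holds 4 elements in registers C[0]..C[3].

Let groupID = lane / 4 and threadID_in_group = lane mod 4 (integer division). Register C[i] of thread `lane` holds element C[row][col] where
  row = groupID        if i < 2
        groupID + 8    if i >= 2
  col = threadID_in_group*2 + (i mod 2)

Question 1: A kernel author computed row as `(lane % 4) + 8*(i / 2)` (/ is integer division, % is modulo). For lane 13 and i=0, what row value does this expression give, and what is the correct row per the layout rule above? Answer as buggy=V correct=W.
`(lane % 4) + 8*(i / 2)`[13,0]=>1
13: grp=3,tig=1
[0] (3+0,1*2+0) = (3,2)
row: 1 vs 3

buggy=1 correct=3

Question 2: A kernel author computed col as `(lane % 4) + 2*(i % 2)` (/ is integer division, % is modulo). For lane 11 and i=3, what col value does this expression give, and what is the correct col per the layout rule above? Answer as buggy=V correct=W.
buggy=5 correct=7

`(lane % 4) + 2*(i % 2)`[11,3]=>5
11: grp=2,tig=3
[3] (2+8,3*2+1) = (10,7)
col: 5 vs 7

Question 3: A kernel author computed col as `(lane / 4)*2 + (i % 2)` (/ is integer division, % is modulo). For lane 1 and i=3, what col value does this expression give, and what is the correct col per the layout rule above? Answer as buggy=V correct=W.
`(lane / 4)*2 + (i % 2)`[1,3]=>1
1: grp=0,tig=1
[3] (0+8,1*2+1) = (8,3)
col: 1 vs 3

buggy=1 correct=3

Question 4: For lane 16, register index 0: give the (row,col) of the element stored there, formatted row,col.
4,0

L=16=>grp=16>>2=4, tig=16&3=0
[0]=>row 4+0=4  col 0·2+0=0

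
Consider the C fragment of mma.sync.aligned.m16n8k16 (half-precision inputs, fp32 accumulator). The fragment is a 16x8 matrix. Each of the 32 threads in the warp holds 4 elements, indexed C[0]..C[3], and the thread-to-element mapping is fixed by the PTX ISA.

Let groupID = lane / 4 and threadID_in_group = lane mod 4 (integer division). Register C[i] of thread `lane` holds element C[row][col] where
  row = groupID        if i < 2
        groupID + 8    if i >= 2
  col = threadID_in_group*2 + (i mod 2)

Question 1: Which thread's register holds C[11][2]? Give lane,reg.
13,2

r=11⇒gr=3,Rb=1  c=2⇒th=1,odd=0
L=3*4+1=13  i=1*2+0=2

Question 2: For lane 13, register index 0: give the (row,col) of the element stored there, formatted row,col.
3,2

L=13⇒gr=13>>2=3, th=13&3=1
[0]⇒row 3+0=3  col 1·2+0=2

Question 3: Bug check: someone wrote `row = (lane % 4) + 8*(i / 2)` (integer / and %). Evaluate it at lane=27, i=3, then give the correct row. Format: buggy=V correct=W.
`(lane % 4) + 8*(i / 2)`[27,3]→11
27: G=6,T=3
[3] (6+8,3*2+1) = (14,7)
row: 11 vs 14

buggy=11 correct=14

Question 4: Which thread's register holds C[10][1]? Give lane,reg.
r: 10->gid=2,r8=1  c: 1->tid=0,i&1=1
L=2*4+0=8  i=1*2+1=3

8,3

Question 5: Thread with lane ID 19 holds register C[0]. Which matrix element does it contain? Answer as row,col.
4,6

lane 19→19/4=4, 19 mod 4=3
i=0  r:4+0→4  c:2·3+0→6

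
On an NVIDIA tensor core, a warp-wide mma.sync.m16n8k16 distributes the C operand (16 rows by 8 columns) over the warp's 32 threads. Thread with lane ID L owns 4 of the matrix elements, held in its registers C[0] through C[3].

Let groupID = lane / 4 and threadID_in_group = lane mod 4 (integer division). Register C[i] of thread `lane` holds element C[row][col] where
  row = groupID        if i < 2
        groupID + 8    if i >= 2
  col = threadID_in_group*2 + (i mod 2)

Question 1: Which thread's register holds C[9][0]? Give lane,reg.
r=9->g=1,rb=1  c=0->t=0,b0=0
L=1*4+0=4  i=1*2+0=2

4,2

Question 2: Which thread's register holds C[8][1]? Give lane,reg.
r: 8->gid=0,r8=1  c: 1->tid=0,i&1=1
L=0*4+0=0  i=1*2+1=3

0,3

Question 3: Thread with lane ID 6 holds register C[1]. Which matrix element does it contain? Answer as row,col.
1,5

6: grp=1,tig=2
[1] (1+0,2*2+1) = (1,5)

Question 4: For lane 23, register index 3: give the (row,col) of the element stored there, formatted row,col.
lane 23=>23/4=5, 23 mod 4=3
i=3  r:5+8=>13  c:2·3+1=>7

13,7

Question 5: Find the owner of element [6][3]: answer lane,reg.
25,1

r:6=>grp=6,rB=0  c:3=>tig=1,lo=1
L=6*4+1=25  i=0*2+1=1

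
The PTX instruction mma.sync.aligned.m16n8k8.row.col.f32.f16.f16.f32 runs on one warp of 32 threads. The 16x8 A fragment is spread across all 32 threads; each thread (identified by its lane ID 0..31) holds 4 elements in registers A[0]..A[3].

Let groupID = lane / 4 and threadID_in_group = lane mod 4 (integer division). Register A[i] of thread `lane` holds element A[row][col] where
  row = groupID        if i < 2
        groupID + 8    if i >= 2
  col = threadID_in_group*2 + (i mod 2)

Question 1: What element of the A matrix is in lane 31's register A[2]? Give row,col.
lane 31: grp=7 (31/4), tig=3 (31%4)
i=2: r=7+8=15, c=3*2+0=6

15,6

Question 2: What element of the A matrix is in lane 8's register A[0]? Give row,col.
lane 8: G=2 (8/4), T=0 (8%4)
i=0: r=2+0=2, c=0*2+0=0

2,0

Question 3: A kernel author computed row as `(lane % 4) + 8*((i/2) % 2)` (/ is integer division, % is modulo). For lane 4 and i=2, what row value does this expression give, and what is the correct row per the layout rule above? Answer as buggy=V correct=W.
buggy=8 correct=9

`(lane % 4) + 8*((i/2) % 2)`[4,2]->8
lane 4->4/4=1, 4 mod 4=0
i=2  r:1+8->9  c:2·0+0->0
row: 8 vs 9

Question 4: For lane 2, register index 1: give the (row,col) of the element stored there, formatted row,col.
0,5

2: gr=0,th=2
[1] (0+0,2*2+1) = (0,5)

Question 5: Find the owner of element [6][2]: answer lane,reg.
25,0

r=6⇒gr=6,Rb=0  c=2⇒th=1,odd=0
L=6*4+1=25  i=0*2+0=0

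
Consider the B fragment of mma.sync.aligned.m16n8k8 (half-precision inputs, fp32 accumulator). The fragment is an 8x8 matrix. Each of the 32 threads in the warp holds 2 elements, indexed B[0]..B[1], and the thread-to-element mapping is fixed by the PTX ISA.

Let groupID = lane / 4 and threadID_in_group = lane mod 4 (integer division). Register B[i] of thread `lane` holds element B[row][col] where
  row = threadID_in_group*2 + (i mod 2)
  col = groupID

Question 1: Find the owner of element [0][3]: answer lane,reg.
12,0

c=3->g=3  r=0->t=0,b0=0
L=3*4+0=12  i=0=0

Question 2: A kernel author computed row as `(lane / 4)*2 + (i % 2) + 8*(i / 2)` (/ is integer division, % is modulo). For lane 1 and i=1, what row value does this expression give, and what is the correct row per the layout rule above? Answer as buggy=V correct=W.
buggy=1 correct=3

`(lane / 4)*2 + (i % 2) + 8*(i / 2)`[1,1]->1
lane 1->1/4=0, 1 mod 4=1
i=1  r:2·1+1->3  c:0
row: 1 vs 3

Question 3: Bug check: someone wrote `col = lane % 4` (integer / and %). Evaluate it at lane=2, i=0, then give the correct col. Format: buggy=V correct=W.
buggy=2 correct=0

`lane % 4`[2,0]=>2
2: grp=0,tig=2
[0] (2*2+0,0) = (4,0)
col: 2 vs 0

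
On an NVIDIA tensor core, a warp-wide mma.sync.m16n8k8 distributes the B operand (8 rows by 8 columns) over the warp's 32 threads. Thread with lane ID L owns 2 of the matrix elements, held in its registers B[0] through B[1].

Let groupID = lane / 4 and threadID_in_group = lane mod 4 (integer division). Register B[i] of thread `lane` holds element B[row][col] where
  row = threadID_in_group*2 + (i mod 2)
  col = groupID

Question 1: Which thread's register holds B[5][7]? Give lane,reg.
c:7=>grp=7  r:5=>tig=2,lo=1
L=7*4+2=30  i=1=1

30,1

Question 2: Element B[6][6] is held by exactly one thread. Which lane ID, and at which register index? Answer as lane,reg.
27,0

c=6⇒gr=6  r=6⇒th=3,odd=0
L=6*4+3=27  i=0=0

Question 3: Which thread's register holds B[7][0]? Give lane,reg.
3,1

c=0⇒gr=0  r=7⇒th=3,odd=1
L=0*4+3=3  i=1=1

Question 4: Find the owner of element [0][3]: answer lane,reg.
c=3⇒gr=3  r=0⇒th=0,odd=0
L=3*4+0=12  i=0=0

12,0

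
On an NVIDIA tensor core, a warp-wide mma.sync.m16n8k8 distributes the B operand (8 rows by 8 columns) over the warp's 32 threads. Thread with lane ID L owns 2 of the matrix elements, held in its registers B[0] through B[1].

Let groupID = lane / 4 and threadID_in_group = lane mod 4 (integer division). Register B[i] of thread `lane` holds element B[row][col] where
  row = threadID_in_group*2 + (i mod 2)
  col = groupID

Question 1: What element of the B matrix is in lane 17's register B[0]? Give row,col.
17: g=4,t=1
[0] (1*2+0,4) = (2,4)

2,4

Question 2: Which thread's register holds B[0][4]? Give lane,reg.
16,0

c=4⇒gr=4  r=0⇒th=0,odd=0
L=4*4+0=16  i=0=0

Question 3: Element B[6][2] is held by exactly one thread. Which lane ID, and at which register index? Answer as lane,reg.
11,0

c: 2->gid=2  r: 6->tid=3,i&1=0
L=2*4+3=11  i=0=0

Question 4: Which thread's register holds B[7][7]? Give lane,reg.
c: 7->gid=7  r: 7->tid=3,i&1=1
L=7*4+3=31  i=1=1

31,1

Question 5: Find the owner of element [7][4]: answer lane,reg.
19,1

c=4->g=4  r=7->t=3,b0=1
L=4*4+3=19  i=1=1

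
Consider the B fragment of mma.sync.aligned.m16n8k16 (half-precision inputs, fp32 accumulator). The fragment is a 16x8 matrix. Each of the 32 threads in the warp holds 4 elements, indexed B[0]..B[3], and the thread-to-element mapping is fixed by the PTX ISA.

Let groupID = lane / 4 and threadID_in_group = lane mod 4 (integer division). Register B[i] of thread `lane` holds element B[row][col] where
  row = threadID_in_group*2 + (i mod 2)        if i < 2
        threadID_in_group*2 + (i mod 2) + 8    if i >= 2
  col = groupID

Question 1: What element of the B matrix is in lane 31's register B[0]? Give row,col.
6,7

lane 31: grp=7 (31/4), tig=3 (31%4)
i=0: r=3*2+0+0=6, c=grp=7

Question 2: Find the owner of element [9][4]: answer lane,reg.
c=4->g=4  r=9->rb=1,t=0,b0=1
L=4*4+0=16  i=1*2+1=3

16,3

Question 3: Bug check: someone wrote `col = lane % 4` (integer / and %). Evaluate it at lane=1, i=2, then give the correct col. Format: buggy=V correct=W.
`lane % 4`[1,2]=>1
lane 1: grp=0 (1/4), tig=1 (1%4)
i=2: r=1*2+0+8=10, c=grp=0
col: 1 vs 0

buggy=1 correct=0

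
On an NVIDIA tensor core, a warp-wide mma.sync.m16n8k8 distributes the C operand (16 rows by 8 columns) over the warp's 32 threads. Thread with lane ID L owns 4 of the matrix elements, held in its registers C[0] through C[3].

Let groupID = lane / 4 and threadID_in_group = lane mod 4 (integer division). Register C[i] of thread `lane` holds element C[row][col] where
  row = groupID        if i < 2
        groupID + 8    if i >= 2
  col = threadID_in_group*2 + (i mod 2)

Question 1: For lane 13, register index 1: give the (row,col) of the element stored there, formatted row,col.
lane 13: gid=3 (13/4), tid=1 (13%4)
i=1: r=3+0=3, c=1*2+1=3

3,3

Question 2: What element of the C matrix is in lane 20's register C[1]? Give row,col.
5,1

lane 20: gr=5 (20/4), th=0 (20%4)
i=1: r=5+0=5, c=0*2+1=1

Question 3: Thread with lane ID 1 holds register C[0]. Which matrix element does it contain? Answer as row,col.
lane 1: grp=0 (1/4), tig=1 (1%4)
i=0: r=0+0=0, c=1*2+0=2

0,2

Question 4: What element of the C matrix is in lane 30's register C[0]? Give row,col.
7,4

L=30⇒gr=30>>2=7, th=30&3=2
[0]⇒row 7+0=7  col 2·2+0=4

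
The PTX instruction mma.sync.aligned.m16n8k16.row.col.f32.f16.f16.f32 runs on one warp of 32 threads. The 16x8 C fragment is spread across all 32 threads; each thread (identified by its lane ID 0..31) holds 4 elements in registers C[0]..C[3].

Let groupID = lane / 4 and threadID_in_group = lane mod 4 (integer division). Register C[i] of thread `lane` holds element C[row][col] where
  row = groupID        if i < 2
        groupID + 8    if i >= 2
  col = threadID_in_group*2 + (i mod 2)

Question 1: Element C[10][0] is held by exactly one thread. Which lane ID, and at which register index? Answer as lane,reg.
8,2

r:10=>grp=2,rB=1  c:0=>tig=0,lo=0
L=2*4+0=8  i=1*2+0=2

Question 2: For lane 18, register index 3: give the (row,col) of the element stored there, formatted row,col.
12,5

lane 18->18/4=4, 18 mod 4=2
i=3  r:4+8->12  c:2·2+1->5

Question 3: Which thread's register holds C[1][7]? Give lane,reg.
r=1->g=1,rb=0  c=7->t=3,b0=1
L=1*4+3=7  i=0*2+1=1

7,1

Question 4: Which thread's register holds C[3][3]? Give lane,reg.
13,1

r:3=>grp=3,rB=0  c:3=>tig=1,lo=1
L=3*4+1=13  i=0*2+1=1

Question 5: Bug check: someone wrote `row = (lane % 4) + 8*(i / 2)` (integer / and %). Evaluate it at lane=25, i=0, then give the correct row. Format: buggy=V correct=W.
buggy=1 correct=6

`(lane % 4) + 8*(i / 2)`[25,0]→1
lane 25→25/4=6, 25 mod 4=1
i=0  r:6+0→6  c:2·1+0→2
row: 1 vs 6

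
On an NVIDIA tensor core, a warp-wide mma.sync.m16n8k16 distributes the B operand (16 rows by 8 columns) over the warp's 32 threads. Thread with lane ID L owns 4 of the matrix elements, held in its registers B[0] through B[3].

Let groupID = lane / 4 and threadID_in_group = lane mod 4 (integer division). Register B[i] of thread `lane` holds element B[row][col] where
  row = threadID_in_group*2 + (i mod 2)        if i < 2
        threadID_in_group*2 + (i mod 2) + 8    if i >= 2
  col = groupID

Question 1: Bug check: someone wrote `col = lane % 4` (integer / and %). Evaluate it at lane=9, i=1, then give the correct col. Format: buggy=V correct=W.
buggy=1 correct=2

`lane % 4`[9,1]⇒1
9: gr=2,th=1
[1] (1*2+1+0,2) = (3,2)
col: 1 vs 2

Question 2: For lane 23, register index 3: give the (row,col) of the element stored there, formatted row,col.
15,5

L=23⇒gr=23>>2=5, th=23&3=3
[3]⇒row 3·2+1+8=15  col gr=5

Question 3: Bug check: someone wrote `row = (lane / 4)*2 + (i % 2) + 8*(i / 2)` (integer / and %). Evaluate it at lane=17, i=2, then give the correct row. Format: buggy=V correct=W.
`(lane / 4)*2 + (i % 2) + 8*(i / 2)`[17,2]=>16
17: grp=4,tig=1
[2] (1*2+0+8,4) = (10,4)
row: 16 vs 10

buggy=16 correct=10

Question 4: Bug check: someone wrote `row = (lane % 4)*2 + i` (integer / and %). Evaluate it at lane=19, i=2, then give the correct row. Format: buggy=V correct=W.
buggy=8 correct=14

`(lane % 4)*2 + i`[19,2]→8
lane 19→19/4=4, 19 mod 4=3
i=2  r:2·3+0+8→14  c:4
row: 8 vs 14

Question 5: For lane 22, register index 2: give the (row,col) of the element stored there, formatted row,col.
12,5

lane 22=>22/4=5, 22 mod 4=2
i=2  r:2·2+0+8=>12  c:5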